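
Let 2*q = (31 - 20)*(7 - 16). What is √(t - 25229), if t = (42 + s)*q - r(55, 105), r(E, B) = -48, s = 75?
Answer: I*√123890/2 ≈ 175.99*I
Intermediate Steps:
q = -99/2 (q = ((31 - 20)*(7 - 16))/2 = (11*(-9))/2 = (½)*(-99) = -99/2 ≈ -49.500)
t = -11487/2 (t = (42 + 75)*(-99/2) - 1*(-48) = 117*(-99/2) + 48 = -11583/2 + 48 = -11487/2 ≈ -5743.5)
√(t - 25229) = √(-11487/2 - 25229) = √(-61945/2) = I*√123890/2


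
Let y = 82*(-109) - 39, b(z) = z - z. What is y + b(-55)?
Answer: -8977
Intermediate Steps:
b(z) = 0
y = -8977 (y = -8938 - 39 = -8977)
y + b(-55) = -8977 + 0 = -8977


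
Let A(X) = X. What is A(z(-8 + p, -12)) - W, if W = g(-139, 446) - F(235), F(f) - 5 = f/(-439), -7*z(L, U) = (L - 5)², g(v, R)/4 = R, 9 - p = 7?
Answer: -5521631/3073 ≈ -1796.8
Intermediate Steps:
p = 2 (p = 9 - 1*7 = 9 - 7 = 2)
g(v, R) = 4*R
z(L, U) = -(-5 + L)²/7 (z(L, U) = -(L - 5)²/7 = -(-5 + L)²/7)
F(f) = 5 - f/439 (F(f) = 5 + f/(-439) = 5 + f*(-1/439) = 5 - f/439)
W = 781216/439 (W = 4*446 - (5 - 1/439*235) = 1784 - (5 - 235/439) = 1784 - 1*1960/439 = 1784 - 1960/439 = 781216/439 ≈ 1779.5)
A(z(-8 + p, -12)) - W = -(-5 + (-8 + 2))²/7 - 1*781216/439 = -(-5 - 6)²/7 - 781216/439 = -⅐*(-11)² - 781216/439 = -⅐*121 - 781216/439 = -121/7 - 781216/439 = -5521631/3073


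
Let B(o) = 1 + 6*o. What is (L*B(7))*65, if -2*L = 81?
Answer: -226395/2 ≈ -1.1320e+5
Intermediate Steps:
L = -81/2 (L = -1/2*81 = -81/2 ≈ -40.500)
(L*B(7))*65 = -81*(1 + 6*7)/2*65 = -81*(1 + 42)/2*65 = -81/2*43*65 = -3483/2*65 = -226395/2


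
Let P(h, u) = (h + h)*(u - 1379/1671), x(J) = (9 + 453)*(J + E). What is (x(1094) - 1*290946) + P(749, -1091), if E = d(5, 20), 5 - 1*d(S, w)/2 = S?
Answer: -2374611698/1671 ≈ -1.4211e+6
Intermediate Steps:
d(S, w) = 10 - 2*S
E = 0 (E = 10 - 2*5 = 10 - 10 = 0)
x(J) = 462*J (x(J) = (9 + 453)*(J + 0) = 462*J)
P(h, u) = 2*h*(-1379/1671 + u) (P(h, u) = (2*h)*(u - 1379*1/1671) = (2*h)*(u - 1379/1671) = (2*h)*(-1379/1671 + u) = 2*h*(-1379/1671 + u))
(x(1094) - 1*290946) + P(749, -1091) = (462*1094 - 1*290946) + (2/1671)*749*(-1379 + 1671*(-1091)) = (505428 - 290946) + (2/1671)*749*(-1379 - 1823061) = 214482 + (2/1671)*749*(-1824440) = 214482 - 2733011120/1671 = -2374611698/1671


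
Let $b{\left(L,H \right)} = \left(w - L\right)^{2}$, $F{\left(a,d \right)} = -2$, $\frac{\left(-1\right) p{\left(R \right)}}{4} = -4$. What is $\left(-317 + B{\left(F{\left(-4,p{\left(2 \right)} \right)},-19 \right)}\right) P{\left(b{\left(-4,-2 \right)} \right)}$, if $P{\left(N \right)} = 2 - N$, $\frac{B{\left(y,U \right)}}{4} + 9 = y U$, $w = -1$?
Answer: $1407$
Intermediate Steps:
$p{\left(R \right)} = 16$ ($p{\left(R \right)} = \left(-4\right) \left(-4\right) = 16$)
$b{\left(L,H \right)} = \left(-1 - L\right)^{2}$
$B{\left(y,U \right)} = -36 + 4 U y$ ($B{\left(y,U \right)} = -36 + 4 y U = -36 + 4 U y$)
$\left(-317 + B{\left(F{\left(-4,p{\left(2 \right)} \right)},-19 \right)}\right) P{\left(b{\left(-4,-2 \right)} \right)} = \left(-317 - \left(36 + 76 \left(-2\right)\right)\right) \left(2 - \left(1 - 4\right)^{2}\right) = \left(-317 + \left(-36 + 152\right)\right) \left(2 - \left(-3\right)^{2}\right) = \left(-317 + 116\right) \left(2 - 9\right) = - 201 \left(2 - 9\right) = \left(-201\right) \left(-7\right) = 1407$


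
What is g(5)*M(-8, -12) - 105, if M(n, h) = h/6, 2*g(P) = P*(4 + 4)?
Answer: -145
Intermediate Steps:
g(P) = 4*P (g(P) = (P*(4 + 4))/2 = (P*8)/2 = (8*P)/2 = 4*P)
M(n, h) = h/6 (M(n, h) = h*(⅙) = h/6)
g(5)*M(-8, -12) - 105 = (4*5)*((⅙)*(-12)) - 105 = 20*(-2) - 105 = -40 - 105 = -145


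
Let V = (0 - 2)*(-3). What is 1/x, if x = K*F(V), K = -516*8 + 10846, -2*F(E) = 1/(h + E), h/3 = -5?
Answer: 9/3359 ≈ 0.0026794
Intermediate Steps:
h = -15 (h = 3*(-5) = -15)
V = 6 (V = -2*(-3) = 6)
F(E) = -1/(2*(-15 + E))
K = 6718 (K = -4128 + 10846 = 6718)
x = 3359/9 (x = 6718*(-1/(-30 + 2*6)) = 6718*(-1/(-30 + 12)) = 6718*(-1/(-18)) = 6718*(-1*(-1/18)) = 6718*(1/18) = 3359/9 ≈ 373.22)
1/x = 1/(3359/9) = 9/3359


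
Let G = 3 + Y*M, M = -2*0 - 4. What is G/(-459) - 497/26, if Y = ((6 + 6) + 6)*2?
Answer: -74819/3978 ≈ -18.808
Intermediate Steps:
M = -4 (M = 0 - 4 = -4)
Y = 36 (Y = (12 + 6)*2 = 18*2 = 36)
G = -141 (G = 3 + 36*(-4) = 3 - 144 = -141)
G/(-459) - 497/26 = -141/(-459) - 497/26 = -141*(-1/459) - 497*1/26 = 47/153 - 497/26 = -74819/3978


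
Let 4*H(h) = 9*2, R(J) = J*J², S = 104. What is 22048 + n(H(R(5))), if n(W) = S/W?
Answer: 198640/9 ≈ 22071.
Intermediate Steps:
R(J) = J³
H(h) = 9/2 (H(h) = (9*2)/4 = (¼)*18 = 9/2)
n(W) = 104/W
22048 + n(H(R(5))) = 22048 + 104/(9/2) = 22048 + 104*(2/9) = 22048 + 208/9 = 198640/9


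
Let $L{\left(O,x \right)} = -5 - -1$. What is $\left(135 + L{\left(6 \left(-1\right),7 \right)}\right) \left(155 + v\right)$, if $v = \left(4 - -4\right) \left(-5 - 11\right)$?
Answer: $3537$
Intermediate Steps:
$L{\left(O,x \right)} = -4$ ($L{\left(O,x \right)} = -5 + 1 = -4$)
$v = -128$ ($v = \left(4 + 4\right) \left(-16\right) = 8 \left(-16\right) = -128$)
$\left(135 + L{\left(6 \left(-1\right),7 \right)}\right) \left(155 + v\right) = \left(135 - 4\right) \left(155 - 128\right) = 131 \cdot 27 = 3537$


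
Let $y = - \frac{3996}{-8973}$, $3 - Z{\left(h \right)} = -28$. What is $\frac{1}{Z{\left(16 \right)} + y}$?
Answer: $\frac{997}{31351} \approx 0.031801$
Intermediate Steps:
$Z{\left(h \right)} = 31$ ($Z{\left(h \right)} = 3 - -28 = 3 + 28 = 31$)
$y = \frac{444}{997}$ ($y = - \frac{3996 \left(-1\right)}{8973} = \left(-1\right) \left(- \frac{444}{997}\right) = \frac{444}{997} \approx 0.44534$)
$\frac{1}{Z{\left(16 \right)} + y} = \frac{1}{31 + \frac{444}{997}} = \frac{1}{\frac{31351}{997}} = \frac{997}{31351}$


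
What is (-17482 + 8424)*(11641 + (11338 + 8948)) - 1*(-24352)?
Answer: -289170414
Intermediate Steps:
(-17482 + 8424)*(11641 + (11338 + 8948)) - 1*(-24352) = -9058*(11641 + 20286) + 24352 = -9058*31927 + 24352 = -289194766 + 24352 = -289170414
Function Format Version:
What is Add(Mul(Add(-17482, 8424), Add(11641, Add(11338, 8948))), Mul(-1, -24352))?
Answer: -289170414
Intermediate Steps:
Add(Mul(Add(-17482, 8424), Add(11641, Add(11338, 8948))), Mul(-1, -24352)) = Add(Mul(-9058, Add(11641, 20286)), 24352) = Add(Mul(-9058, 31927), 24352) = Add(-289194766, 24352) = -289170414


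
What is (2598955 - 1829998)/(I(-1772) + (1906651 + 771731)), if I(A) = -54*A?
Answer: 256319/924690 ≈ 0.27719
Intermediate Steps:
(2598955 - 1829998)/(I(-1772) + (1906651 + 771731)) = (2598955 - 1829998)/(-54*(-1772) + (1906651 + 771731)) = 768957/(95688 + 2678382) = 768957/2774070 = 768957*(1/2774070) = 256319/924690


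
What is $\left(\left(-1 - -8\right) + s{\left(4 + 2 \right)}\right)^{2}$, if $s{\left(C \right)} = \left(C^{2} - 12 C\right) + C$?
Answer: $529$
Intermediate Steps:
$s{\left(C \right)} = C^{2} - 11 C$
$\left(\left(-1 - -8\right) + s{\left(4 + 2 \right)}\right)^{2} = \left(\left(-1 - -8\right) + \left(4 + 2\right) \left(-11 + \left(4 + 2\right)\right)\right)^{2} = \left(\left(-1 + 8\right) + 6 \left(-11 + 6\right)\right)^{2} = \left(7 + 6 \left(-5\right)\right)^{2} = \left(7 - 30\right)^{2} = \left(-23\right)^{2} = 529$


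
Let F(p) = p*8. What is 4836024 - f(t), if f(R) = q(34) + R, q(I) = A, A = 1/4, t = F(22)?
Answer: 19343391/4 ≈ 4.8358e+6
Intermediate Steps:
F(p) = 8*p
t = 176 (t = 8*22 = 176)
A = ¼ ≈ 0.25000
q(I) = ¼
f(R) = ¼ + R
4836024 - f(t) = 4836024 - (¼ + 176) = 4836024 - 1*705/4 = 4836024 - 705/4 = 19343391/4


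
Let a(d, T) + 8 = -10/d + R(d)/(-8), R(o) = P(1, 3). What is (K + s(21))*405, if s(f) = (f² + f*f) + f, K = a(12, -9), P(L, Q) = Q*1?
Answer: 2895885/8 ≈ 3.6199e+5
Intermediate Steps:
P(L, Q) = Q
R(o) = 3
a(d, T) = -67/8 - 10/d (a(d, T) = -8 + (-10/d + 3/(-8)) = -8 + (-10/d + 3*(-⅛)) = -8 + (-10/d - 3/8) = -8 + (-3/8 - 10/d) = -67/8 - 10/d)
K = -221/24 (K = -67/8 - 10/12 = -67/8 - 10*1/12 = -67/8 - ⅚ = -221/24 ≈ -9.2083)
s(f) = f + 2*f² (s(f) = (f² + f²) + f = 2*f² + f = f + 2*f²)
(K + s(21))*405 = (-221/24 + 21*(1 + 2*21))*405 = (-221/24 + 21*(1 + 42))*405 = (-221/24 + 21*43)*405 = (-221/24 + 903)*405 = (21451/24)*405 = 2895885/8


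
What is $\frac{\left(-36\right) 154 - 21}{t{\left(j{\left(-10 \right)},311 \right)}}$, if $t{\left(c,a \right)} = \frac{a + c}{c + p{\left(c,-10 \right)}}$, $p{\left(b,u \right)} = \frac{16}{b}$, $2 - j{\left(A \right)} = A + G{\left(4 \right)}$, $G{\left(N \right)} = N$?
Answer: $- \frac{55650}{319} \approx -174.45$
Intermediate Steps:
$j{\left(A \right)} = -2 - A$ ($j{\left(A \right)} = 2 - \left(A + 4\right) = 2 - \left(4 + A\right) = -2 - A$)
$t{\left(c,a \right)} = \frac{a + c}{c + \frac{16}{c}}$
$\frac{\left(-36\right) 154 - 21}{t{\left(j{\left(-10 \right)},311 \right)}} = \frac{\left(-36\right) 154 - 21}{\left(-2 - -10\right) \frac{1}{16 + \left(-2 - -10\right)^{2}} \left(311 - -8\right)} = \frac{-5544 - 21}{\left(-2 + 10\right) \frac{1}{16 + \left(-2 + 10\right)^{2}} \left(311 + \left(-2 + 10\right)\right)} = - \frac{5565}{8 \frac{1}{16 + 8^{2}} \left(311 + 8\right)} = - \frac{5565}{8 \frac{1}{16 + 64} \cdot 319} = - \frac{5565}{8 \cdot \frac{1}{80} \cdot 319} = - \frac{5565}{\frac{319}{10}} = \left(-5565\right) \frac{10}{319} = - \frac{55650}{319}$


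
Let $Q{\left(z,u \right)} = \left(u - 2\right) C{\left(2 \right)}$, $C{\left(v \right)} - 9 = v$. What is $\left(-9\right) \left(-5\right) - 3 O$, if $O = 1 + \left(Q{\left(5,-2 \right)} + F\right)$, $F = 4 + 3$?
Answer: $153$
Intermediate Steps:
$C{\left(v \right)} = 9 + v$
$F = 7$
$Q{\left(z,u \right)} = -22 + 11 u$ ($Q{\left(z,u \right)} = \left(u - 2\right) \left(9 + 2\right) = \left(-2 + u\right) 11 = -22 + 11 u$)
$O = -36$ ($O = 1 + \left(\left(-22 + 11 \left(-2\right)\right) + 7\right) = 1 + \left(\left(-22 - 22\right) + 7\right) = 1 + \left(-44 + 7\right) = 1 - 37 = -36$)
$\left(-9\right) \left(-5\right) - 3 O = \left(-9\right) \left(-5\right) - -108 = 45 + 108 = 153$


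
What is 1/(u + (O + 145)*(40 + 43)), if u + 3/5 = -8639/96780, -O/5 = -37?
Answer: 96780/2650737493 ≈ 3.6511e-5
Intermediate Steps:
O = 185 (O = -5*(-37) = 185)
u = -66707/96780 (u = -⅗ - 8639/96780 = -66707/96780 ≈ -0.68926)
1/(u + (O + 145)*(40 + 43)) = 1/(-66707/96780 + (185 + 145)*(40 + 43)) = 1/(-66707/96780 + 330*83) = 1/(-66707/96780 + 27390) = 1/(2650737493/96780) = 96780/2650737493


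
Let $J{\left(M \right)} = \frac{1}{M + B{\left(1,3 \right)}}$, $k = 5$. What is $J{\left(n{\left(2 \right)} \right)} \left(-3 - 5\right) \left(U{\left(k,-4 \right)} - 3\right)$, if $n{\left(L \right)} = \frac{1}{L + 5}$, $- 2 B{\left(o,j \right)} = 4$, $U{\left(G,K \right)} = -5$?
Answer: $- \frac{448}{13} \approx -34.462$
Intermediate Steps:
$B{\left(o,j \right)} = -2$ ($B{\left(o,j \right)} = \left(- \frac{1}{2}\right) 4 = -2$)
$n{\left(L \right)} = \frac{1}{5 + L}$
$J{\left(M \right)} = \frac{1}{-2 + M}$ ($J{\left(M \right)} = \frac{1}{M - 2} = \frac{1}{-2 + M}$)
$J{\left(n{\left(2 \right)} \right)} \left(-3 - 5\right) \left(U{\left(k,-4 \right)} - 3\right) = \frac{\left(-3 - 5\right) \left(-5 - 3\right)}{-2 + \frac{1}{5 + 2}} = \frac{\left(-8\right) \left(-8\right)}{-2 + \frac{1}{7}} = \frac{1}{-2 + \frac{1}{7}} \cdot 64 = \frac{1}{- \frac{13}{7}} \cdot 64 = \left(- \frac{7}{13}\right) 64 = - \frac{448}{13}$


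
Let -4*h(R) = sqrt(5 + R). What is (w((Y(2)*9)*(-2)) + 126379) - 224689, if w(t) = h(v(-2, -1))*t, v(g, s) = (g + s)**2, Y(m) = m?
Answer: -98310 + 9*sqrt(14) ≈ -98276.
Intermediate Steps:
h(R) = -sqrt(5 + R)/4
w(t) = -t*sqrt(14)/4 (w(t) = (-sqrt(5 + (-2 - 1)**2)/4)*t = (-sqrt(5 + (-3)**2)/4)*t = (-sqrt(5 + 9)/4)*t = (-sqrt(14)/4)*t = -t*sqrt(14)/4)
(w((Y(2)*9)*(-2)) + 126379) - 224689 = (-(2*9)*(-2)*sqrt(14)/4 + 126379) - 224689 = (-18*(-2)*sqrt(14)/4 + 126379) - 224689 = (-1/4*(-36)*sqrt(14) + 126379) - 224689 = (9*sqrt(14) + 126379) - 224689 = (126379 + 9*sqrt(14)) - 224689 = -98310 + 9*sqrt(14)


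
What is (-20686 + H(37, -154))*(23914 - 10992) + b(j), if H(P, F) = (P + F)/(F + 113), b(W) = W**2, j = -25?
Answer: -10957946673/41 ≈ -2.6727e+8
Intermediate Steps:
H(P, F) = (F + P)/(113 + F)
(-20686 + H(37, -154))*(23914 - 10992) + b(j) = (-20686 + (-154 + 37)/(113 - 154))*(23914 - 10992) + (-25)**2 = (-20686 - 117/(-41))*12922 + 625 = (-20686 - 1/41*(-117))*12922 + 625 = (-20686 + 117/41)*12922 + 625 = -848009/41*12922 + 625 = -10957972298/41 + 625 = -10957946673/41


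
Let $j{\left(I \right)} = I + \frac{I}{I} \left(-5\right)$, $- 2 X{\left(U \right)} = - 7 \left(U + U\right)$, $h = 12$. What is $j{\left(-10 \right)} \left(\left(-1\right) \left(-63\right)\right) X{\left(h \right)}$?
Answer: $-79380$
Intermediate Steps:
$X{\left(U \right)} = 7 U$ ($X{\left(U \right)} = - \frac{\left(-7\right) \left(U + U\right)}{2} = - \frac{\left(-7\right) 2 U}{2} = - \frac{\left(-14\right) U}{2} = 7 U$)
$j{\left(I \right)} = -5 + I$ ($j{\left(I \right)} = I + 1 \left(-5\right) = I - 5 = -5 + I$)
$j{\left(-10 \right)} \left(\left(-1\right) \left(-63\right)\right) X{\left(h \right)} = \left(-5 - 10\right) \left(\left(-1\right) \left(-63\right)\right) 7 \cdot 12 = \left(-15\right) 63 \cdot 84 = \left(-945\right) 84 = -79380$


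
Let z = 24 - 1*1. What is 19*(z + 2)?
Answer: 475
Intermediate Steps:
z = 23 (z = 24 - 1 = 23)
19*(z + 2) = 19*(23 + 2) = 19*25 = 475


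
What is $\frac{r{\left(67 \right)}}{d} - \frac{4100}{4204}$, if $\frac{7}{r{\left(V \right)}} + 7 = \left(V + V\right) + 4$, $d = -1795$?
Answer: $- \frac{241030982}{247137395} \approx -0.97529$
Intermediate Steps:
$r{\left(V \right)} = \frac{7}{-3 + 2 V}$ ($r{\left(V \right)} = \frac{7}{-7 + \left(\left(V + V\right) + 4\right)} = \frac{7}{-7 + \left(2 V + 4\right)} = \frac{7}{-7 + \left(4 + 2 V\right)} = \frac{7}{-3 + 2 V}$)
$\frac{r{\left(67 \right)}}{d} - \frac{4100}{4204} = \frac{7 \frac{1}{-3 + 2 \cdot 67}}{-1795} - \frac{4100}{4204} = \frac{7}{-3 + 134} \left(- \frac{1}{1795}\right) - \frac{1025}{1051} = \frac{7}{131} \left(- \frac{1}{1795}\right) - \frac{1025}{1051} = - \frac{7}{235145} - \frac{1025}{1051} = - \frac{241030982}{247137395}$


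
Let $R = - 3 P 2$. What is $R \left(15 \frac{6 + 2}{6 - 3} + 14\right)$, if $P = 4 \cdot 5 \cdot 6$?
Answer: $-38880$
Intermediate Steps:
$P = 120$ ($P = 20 \cdot 6 = 120$)
$R = -720$ ($R = \left(-3\right) 120 \cdot 2 = \left(-360\right) 2 = -720$)
$R \left(15 \frac{6 + 2}{6 - 3} + 14\right) = - 720 \left(15 \frac{6 + 2}{6 - 3} + 14\right) = - 720 \left(15 \cdot \frac{8}{3} + 14\right) = - 720 \left(40 + 14\right) = \left(-720\right) 54 = -38880$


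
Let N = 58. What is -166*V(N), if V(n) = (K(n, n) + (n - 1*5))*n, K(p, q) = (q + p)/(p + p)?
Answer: -519912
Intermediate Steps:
K(p, q) = (p + q)/(2*p) (K(p, q) = (p + q)/((2*p)) = (p + q)*(1/(2*p)) = (p + q)/(2*p))
V(n) = n*(-4 + n) (V(n) = ((n + n)/(2*n) + (n - 1*5))*n = ((2*n)/(2*n) + (n - 5))*n = (1 + (-5 + n))*n = (-4 + n)*n = n*(-4 + n))
-166*V(N) = -9628*(-4 + 58) = -9628*54 = -166*3132 = -519912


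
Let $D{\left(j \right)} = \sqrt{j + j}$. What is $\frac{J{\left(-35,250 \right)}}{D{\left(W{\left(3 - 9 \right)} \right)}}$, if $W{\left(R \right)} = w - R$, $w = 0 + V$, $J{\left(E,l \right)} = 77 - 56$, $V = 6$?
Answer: $\frac{7 \sqrt{6}}{4} \approx 4.2866$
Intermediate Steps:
$J{\left(E,l \right)} = 21$
$w = 6$ ($w = 0 + 6 = 6$)
$W{\left(R \right)} = 6 - R$
$D{\left(j \right)} = \sqrt{2} \sqrt{j}$ ($D{\left(j \right)} = \sqrt{2 j} = \sqrt{2} \sqrt{j}$)
$\frac{J{\left(-35,250 \right)}}{D{\left(W{\left(3 - 9 \right)} \right)}} = \frac{21}{\sqrt{2} \sqrt{6 - \left(3 - 9\right)}} = \frac{21}{\sqrt{2} \sqrt{6 - -6}} = \frac{21}{\sqrt{2} \sqrt{6 + 6}} = \frac{21}{\sqrt{2} \sqrt{12}} = \frac{21}{\sqrt{2} \cdot 2 \sqrt{3}} = \frac{21}{2 \sqrt{6}} = 21 \frac{\sqrt{6}}{12} = \frac{7 \sqrt{6}}{4}$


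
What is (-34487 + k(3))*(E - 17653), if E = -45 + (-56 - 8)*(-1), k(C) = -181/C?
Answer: 609207676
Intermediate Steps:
E = 19 (E = -45 - 64*(-1) = -45 + 64 = 19)
(-34487 + k(3))*(E - 17653) = (-34487 - 181/3)*(19 - 17653) = (-34487 - 181*⅓)*(-17634) = (-34487 - 181/3)*(-17634) = -103642/3*(-17634) = 609207676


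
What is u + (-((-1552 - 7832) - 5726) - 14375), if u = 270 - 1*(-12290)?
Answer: 13295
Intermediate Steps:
u = 12560 (u = 270 + 12290 = 12560)
u + (-((-1552 - 7832) - 5726) - 14375) = 12560 + (-((-1552 - 7832) - 5726) - 14375) = 12560 + (-(-9384 - 5726) - 14375) = 12560 + (-1*(-15110) - 14375) = 12560 + (15110 - 14375) = 12560 + 735 = 13295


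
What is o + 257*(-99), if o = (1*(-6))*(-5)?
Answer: -25413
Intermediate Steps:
o = 30 (o = -6*(-5) = 30)
o + 257*(-99) = 30 + 257*(-99) = 30 - 25443 = -25413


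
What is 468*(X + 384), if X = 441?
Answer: 386100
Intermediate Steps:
468*(X + 384) = 468*(441 + 384) = 468*825 = 386100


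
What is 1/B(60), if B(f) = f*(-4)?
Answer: -1/240 ≈ -0.0041667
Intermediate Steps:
B(f) = -4*f
1/B(60) = 1/(-4*60) = 1/(-240) = -1/240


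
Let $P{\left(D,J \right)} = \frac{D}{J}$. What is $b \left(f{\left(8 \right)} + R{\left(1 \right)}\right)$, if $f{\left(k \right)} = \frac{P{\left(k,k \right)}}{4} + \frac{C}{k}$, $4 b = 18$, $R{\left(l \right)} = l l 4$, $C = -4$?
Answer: $\frac{135}{8} \approx 16.875$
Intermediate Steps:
$R{\left(l \right)} = 4 l^{2}$ ($R{\left(l \right)} = l^{2} \cdot 4 = 4 l^{2}$)
$b = \frac{9}{2}$ ($b = \frac{1}{4} \cdot 18 = \frac{9}{2} \approx 4.5$)
$f{\left(k \right)} = \frac{1}{4} - \frac{4}{k}$ ($f{\left(k \right)} = \frac{k \frac{1}{k}}{4} - \frac{4}{k} = 1 \cdot \frac{1}{4} - \frac{4}{k} = \frac{1}{4} - \frac{4}{k}$)
$b \left(f{\left(8 \right)} + R{\left(1 \right)}\right) = \frac{9 \left(\frac{-16 + 8}{4 \cdot 8} + 4 \cdot 1^{2}\right)}{2} = \frac{9 \left(\frac{1}{4} \cdot \frac{1}{8} \left(-8\right) + 4 \cdot 1\right)}{2} = \frac{9 \left(- \frac{1}{4} + 4\right)}{2} = \frac{9}{2} \cdot \frac{15}{4} = \frac{135}{8}$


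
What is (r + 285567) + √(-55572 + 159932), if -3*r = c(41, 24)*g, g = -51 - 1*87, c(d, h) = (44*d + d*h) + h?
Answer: 414919 + 2*√26090 ≈ 4.1524e+5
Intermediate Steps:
c(d, h) = h + 44*d + d*h
g = -138 (g = -51 - 87 = -138)
r = 129352 (r = -(24 + 44*41 + 41*24)*(-138)/3 = -(24 + 1804 + 984)*(-138)/3 = -2812*(-138)/3 = -⅓*(-388056) = 129352)
(r + 285567) + √(-55572 + 159932) = (129352 + 285567) + √(-55572 + 159932) = 414919 + √104360 = 414919 + 2*√26090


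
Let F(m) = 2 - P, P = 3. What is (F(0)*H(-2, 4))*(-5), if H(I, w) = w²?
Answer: 80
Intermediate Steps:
F(m) = -1 (F(m) = 2 - 1*3 = 2 - 3 = -1)
(F(0)*H(-2, 4))*(-5) = -1*4²*(-5) = -1*16*(-5) = -16*(-5) = 80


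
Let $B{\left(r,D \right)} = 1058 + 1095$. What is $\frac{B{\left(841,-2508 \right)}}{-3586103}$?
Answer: $- \frac{2153}{3586103} \approx -0.00060037$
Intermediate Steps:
$B{\left(r,D \right)} = 2153$
$\frac{B{\left(841,-2508 \right)}}{-3586103} = \frac{2153}{-3586103} = 2153 \left(- \frac{1}{3586103}\right) = - \frac{2153}{3586103}$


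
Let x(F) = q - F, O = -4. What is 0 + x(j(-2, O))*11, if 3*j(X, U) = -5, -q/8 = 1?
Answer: -209/3 ≈ -69.667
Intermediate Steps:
q = -8 (q = -8*1 = -8)
j(X, U) = -5/3 (j(X, U) = (⅓)*(-5) = -5/3)
x(F) = -8 - F
0 + x(j(-2, O))*11 = 0 + (-8 - 1*(-5/3))*11 = 0 + (-8 + 5/3)*11 = 0 - 19/3*11 = 0 - 209/3 = -209/3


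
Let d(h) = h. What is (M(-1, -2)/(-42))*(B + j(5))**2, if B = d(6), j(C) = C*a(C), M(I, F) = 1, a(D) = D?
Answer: -961/42 ≈ -22.881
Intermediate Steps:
j(C) = C**2 (j(C) = C*C = C**2)
B = 6
(M(-1, -2)/(-42))*(B + j(5))**2 = (1/(-42))*(6 + 5**2)**2 = (1*(-1/42))*(6 + 25)**2 = -1/42*31**2 = -1/42*961 = -961/42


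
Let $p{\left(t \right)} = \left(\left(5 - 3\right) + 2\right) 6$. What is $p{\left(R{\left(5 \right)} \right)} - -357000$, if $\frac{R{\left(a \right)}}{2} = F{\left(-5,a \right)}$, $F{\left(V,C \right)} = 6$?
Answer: $357024$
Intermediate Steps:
$R{\left(a \right)} = 12$ ($R{\left(a \right)} = 2 \cdot 6 = 12$)
$p{\left(t \right)} = 24$ ($p{\left(t \right)} = \left(2 + 2\right) 6 = 4 \cdot 6 = 24$)
$p{\left(R{\left(5 \right)} \right)} - -357000 = 24 - -357000 = 24 + 357000 = 357024$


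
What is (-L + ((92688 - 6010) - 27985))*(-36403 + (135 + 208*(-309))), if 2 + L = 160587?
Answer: 10244221680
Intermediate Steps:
L = 160585 (L = -2 + 160587 = 160585)
(-L + ((92688 - 6010) - 27985))*(-36403 + (135 + 208*(-309))) = (-1*160585 + ((92688 - 6010) - 27985))*(-36403 + (135 + 208*(-309))) = (-160585 + (86678 - 27985))*(-36403 + (135 - 64272)) = (-160585 + 58693)*(-36403 - 64137) = -101892*(-100540) = 10244221680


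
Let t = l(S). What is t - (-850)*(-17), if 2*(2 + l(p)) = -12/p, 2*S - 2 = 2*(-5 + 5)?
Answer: -14458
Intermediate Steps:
S = 1 (S = 1 + (2*(-5 + 5))/2 = 1 + (2*0)/2 = 1 + (1/2)*0 = 1 + 0 = 1)
l(p) = -2 - 6/p (l(p) = -2 + (-12/p)/2 = -2 - 6/p)
t = -8 (t = -2 - 6/1 = -2 - 6*1 = -2 - 6 = -8)
t - (-850)*(-17) = -8 - (-850)*(-17) = -8 - 425*34 = -8 - 14450 = -14458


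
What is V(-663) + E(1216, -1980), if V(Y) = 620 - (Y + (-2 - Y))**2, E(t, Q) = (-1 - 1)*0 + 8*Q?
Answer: -15224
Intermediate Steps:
E(t, Q) = 8*Q (E(t, Q) = -2*0 + 8*Q = 0 + 8*Q = 8*Q)
V(Y) = 616 (V(Y) = 620 - 1*(-2)**2 = 620 - 1*4 = 620 - 4 = 616)
V(-663) + E(1216, -1980) = 616 + 8*(-1980) = 616 - 15840 = -15224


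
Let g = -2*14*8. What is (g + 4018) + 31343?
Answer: 35137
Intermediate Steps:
g = -224 (g = -28*8 = -224)
(g + 4018) + 31343 = (-224 + 4018) + 31343 = 3794 + 31343 = 35137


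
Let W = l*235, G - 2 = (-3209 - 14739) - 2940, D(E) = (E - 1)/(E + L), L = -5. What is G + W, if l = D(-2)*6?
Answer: -141972/7 ≈ -20282.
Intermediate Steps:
D(E) = (-1 + E)/(-5 + E) (D(E) = (E - 1)/(E - 5) = (-1 + E)/(-5 + E))
l = 18/7 (l = ((-1 - 2)/(-5 - 2))*6 = (-3/(-7))*6 = -⅐*(-3)*6 = (3/7)*6 = 18/7 ≈ 2.5714)
G = -20886 (G = 2 + ((-3209 - 14739) - 2940) = 2 + (-17948 - 2940) = 2 - 20888 = -20886)
W = 4230/7 (W = (18/7)*235 = 4230/7 ≈ 604.29)
G + W = -20886 + 4230/7 = -141972/7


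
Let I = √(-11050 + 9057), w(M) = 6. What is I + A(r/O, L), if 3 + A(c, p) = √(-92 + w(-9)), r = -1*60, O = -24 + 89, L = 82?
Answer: -3 + I*√86 + I*√1993 ≈ -3.0 + 53.917*I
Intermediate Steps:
O = 65
r = -60
I = I*√1993 (I = √(-1993) = I*√1993 ≈ 44.643*I)
A(c, p) = -3 + I*√86 (A(c, p) = -3 + √(-92 + 6) = -3 + √(-86) = -3 + I*√86)
I + A(r/O, L) = I*√1993 + (-3 + I*√86) = -3 + I*√86 + I*√1993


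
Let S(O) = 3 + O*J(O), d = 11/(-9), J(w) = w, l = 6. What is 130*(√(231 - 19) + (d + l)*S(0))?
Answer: 5590/3 + 260*√53 ≈ 3756.2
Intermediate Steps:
d = -11/9 (d = 11*(-⅑) = -11/9 ≈ -1.2222)
S(O) = 3 + O² (S(O) = 3 + O*O = 3 + O²)
130*(√(231 - 19) + (d + l)*S(0)) = 130*(√(231 - 19) + (-11/9 + 6)*(3 + 0²)) = 130*(√212 + 43*(3 + 0)/9) = 130*(2*√53 + (43/9)*3) = 130*(2*√53 + 43/3) = 130*(43/3 + 2*√53) = 5590/3 + 260*√53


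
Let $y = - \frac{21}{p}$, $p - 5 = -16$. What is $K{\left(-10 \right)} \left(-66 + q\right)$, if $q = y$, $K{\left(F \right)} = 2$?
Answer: $- \frac{1410}{11} \approx -128.18$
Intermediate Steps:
$p = -11$ ($p = 5 - 16 = -11$)
$y = \frac{21}{11}$ ($y = - \frac{21}{-11} = \left(-21\right) \left(- \frac{1}{11}\right) = \frac{21}{11} \approx 1.9091$)
$q = \frac{21}{11} \approx 1.9091$
$K{\left(-10 \right)} \left(-66 + q\right) = 2 \left(-66 + \frac{21}{11}\right) = 2 \left(- \frac{705}{11}\right) = - \frac{1410}{11}$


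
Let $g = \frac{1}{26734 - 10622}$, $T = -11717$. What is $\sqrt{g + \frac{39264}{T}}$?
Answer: $\frac{i \sqrt{7464175651536169}}{47196076} \approx 1.8306 i$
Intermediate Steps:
$g = \frac{1}{16112}$ ($g = \frac{1}{26734 - 10622} = \frac{1}{16112} \approx 6.2066 \cdot 10^{-5}$)
$\sqrt{g + \frac{39264}{T}} = \sqrt{\frac{1}{16112} + \frac{39264}{-11717}} = \sqrt{\frac{1}{16112} + 39264 \left(- \frac{1}{11717}\right)} = \sqrt{\frac{1}{16112} - \frac{39264}{11717}} = \sqrt{- \frac{632609851}{188784304}} = \frac{i \sqrt{7464175651536169}}{47196076}$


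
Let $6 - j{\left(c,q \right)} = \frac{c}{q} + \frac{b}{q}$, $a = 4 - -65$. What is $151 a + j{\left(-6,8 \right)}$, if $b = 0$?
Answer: $\frac{41703}{4} \approx 10426.0$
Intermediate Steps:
$a = 69$ ($a = 4 + 65 = 69$)
$j{\left(c,q \right)} = 6 - \frac{c}{q}$ ($j{\left(c,q \right)} = 6 - \left(\frac{c}{q} + \frac{0}{q}\right) = 6 - \left(\frac{c}{q} + 0\right) = 6 - \frac{c}{q}$)
$151 a + j{\left(-6,8 \right)} = 151 \cdot 69 + \left(6 - - \frac{6}{8}\right) = 10419 + \left(6 - \left(-6\right) \frac{1}{8}\right) = 10419 + \left(6 + \frac{3}{4}\right) = 10419 + \frac{27}{4} = \frac{41703}{4}$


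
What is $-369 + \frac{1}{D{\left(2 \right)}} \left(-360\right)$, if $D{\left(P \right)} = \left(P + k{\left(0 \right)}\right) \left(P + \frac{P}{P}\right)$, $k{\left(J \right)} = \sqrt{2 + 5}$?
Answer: $-289 - 40 \sqrt{7} \approx -394.83$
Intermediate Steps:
$k{\left(J \right)} = \sqrt{7}$
$D{\left(P \right)} = \left(1 + P\right) \left(P + \sqrt{7}\right)$ ($D{\left(P \right)} = \left(P + \sqrt{7}\right) \left(P + \frac{P}{P}\right) = \left(P + \sqrt{7}\right) \left(P + 1\right) = \left(P + \sqrt{7}\right) \left(1 + P\right) = \left(1 + P\right) \left(P + \sqrt{7}\right)$)
$-369 + \frac{1}{D{\left(2 \right)}} \left(-360\right) = -369 + \frac{1}{2 + \sqrt{7} + 2^{2} + 2 \sqrt{7}} \left(-360\right) = -369 + \frac{1}{2 + \sqrt{7} + 4 + 2 \sqrt{7}} \left(-360\right) = -369 + \frac{1}{6 + 3 \sqrt{7}} \left(-360\right) = -369 - \frac{360}{6 + 3 \sqrt{7}}$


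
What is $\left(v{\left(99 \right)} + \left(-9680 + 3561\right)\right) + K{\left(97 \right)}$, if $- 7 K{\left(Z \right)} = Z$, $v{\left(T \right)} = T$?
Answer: $- \frac{42237}{7} \approx -6033.9$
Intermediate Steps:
$K{\left(Z \right)} = - \frac{Z}{7}$
$\left(v{\left(99 \right)} + \left(-9680 + 3561\right)\right) + K{\left(97 \right)} = \left(99 + \left(-9680 + 3561\right)\right) - \frac{97}{7} = \left(99 - 6119\right) - \frac{97}{7} = -6020 - \frac{97}{7} = - \frac{42237}{7}$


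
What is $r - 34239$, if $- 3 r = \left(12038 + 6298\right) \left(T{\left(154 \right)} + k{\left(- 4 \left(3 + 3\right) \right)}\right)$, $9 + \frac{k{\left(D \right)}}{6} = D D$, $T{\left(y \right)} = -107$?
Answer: $-20173279$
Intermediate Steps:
$k{\left(D \right)} = -54 + 6 D^{2}$ ($k{\left(D \right)} = -54 + 6 D D = -54 + 6 D^{2}$)
$r = -20139040$ ($r = - \frac{\left(12038 + 6298\right) \left(-107 - \left(54 - 6 \left(- 4 \left(3 + 3\right)\right)^{2}\right)\right)}{3} = - \frac{18336 \left(-107 - \left(54 - 6 \left(\left(-4\right) 6\right)^{2}\right)\right)}{3} = - \frac{18336 \left(-107 - \left(54 - 6 \left(-24\right)^{2}\right)\right)}{3} = - \frac{18336 \left(-107 + \left(-54 + 6 \cdot 576\right)\right)}{3} = - \frac{18336 \left(-107 + \left(-54 + 3456\right)\right)}{3} = - \frac{18336 \left(-107 + 3402\right)}{3} = - \frac{18336 \cdot 3295}{3} = \left(- \frac{1}{3}\right) 60417120 = -20139040$)
$r - 34239 = -20139040 - 34239 = -20173279$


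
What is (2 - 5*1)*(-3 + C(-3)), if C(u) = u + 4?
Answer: 6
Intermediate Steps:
C(u) = 4 + u
(2 - 5*1)*(-3 + C(-3)) = (2 - 5*1)*(-3 + (4 - 3)) = (2 - 5)*(-3 + 1) = -3*(-2) = 6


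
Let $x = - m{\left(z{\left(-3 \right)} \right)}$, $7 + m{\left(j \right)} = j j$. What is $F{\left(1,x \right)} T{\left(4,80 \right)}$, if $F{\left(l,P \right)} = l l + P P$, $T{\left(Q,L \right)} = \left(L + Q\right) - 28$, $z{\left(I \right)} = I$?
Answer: $280$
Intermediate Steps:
$T{\left(Q,L \right)} = -28 + L + Q$
$m{\left(j \right)} = -7 + j^{2}$ ($m{\left(j \right)} = -7 + j j = -7 + j^{2}$)
$x = -2$ ($x = - (-7 + \left(-3\right)^{2}) = - (-7 + 9) = \left(-1\right) 2 = -2$)
$F{\left(l,P \right)} = P^{2} + l^{2}$ ($F{\left(l,P \right)} = l^{2} + P^{2} = P^{2} + l^{2}$)
$F{\left(1,x \right)} T{\left(4,80 \right)} = \left(\left(-2\right)^{2} + 1^{2}\right) \left(-28 + 80 + 4\right) = \left(4 + 1\right) 56 = 5 \cdot 56 = 280$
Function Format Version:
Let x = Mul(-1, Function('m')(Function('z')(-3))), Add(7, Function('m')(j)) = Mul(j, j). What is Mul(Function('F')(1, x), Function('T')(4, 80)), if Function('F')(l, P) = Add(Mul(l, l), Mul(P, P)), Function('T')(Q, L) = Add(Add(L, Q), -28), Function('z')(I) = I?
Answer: 280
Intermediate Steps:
Function('T')(Q, L) = Add(-28, L, Q)
Function('m')(j) = Add(-7, Pow(j, 2)) (Function('m')(j) = Add(-7, Mul(j, j)) = Add(-7, Pow(j, 2)))
x = -2 (x = Mul(-1, Add(-7, Pow(-3, 2))) = Mul(-1, Add(-7, 9)) = Mul(-1, 2) = -2)
Function('F')(l, P) = Add(Pow(P, 2), Pow(l, 2)) (Function('F')(l, P) = Add(Pow(l, 2), Pow(P, 2)) = Add(Pow(P, 2), Pow(l, 2)))
Mul(Function('F')(1, x), Function('T')(4, 80)) = Mul(Add(Pow(-2, 2), Pow(1, 2)), Add(-28, 80, 4)) = Mul(Add(4, 1), 56) = Mul(5, 56) = 280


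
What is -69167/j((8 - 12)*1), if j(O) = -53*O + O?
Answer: -69167/208 ≈ -332.53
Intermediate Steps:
j(O) = -52*O
-69167/j((8 - 12)*1) = -69167*(-1/(52*(8 - 12))) = -69167/((-(-208))) = -69167/((-52*(-4))) = -69167/208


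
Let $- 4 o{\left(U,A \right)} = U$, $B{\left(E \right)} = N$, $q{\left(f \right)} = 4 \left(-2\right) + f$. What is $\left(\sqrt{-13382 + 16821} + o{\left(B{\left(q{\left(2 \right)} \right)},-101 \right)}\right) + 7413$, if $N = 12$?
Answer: $7410 + \sqrt{3439} \approx 7468.6$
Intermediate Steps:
$q{\left(f \right)} = -8 + f$
$B{\left(E \right)} = 12$
$o{\left(U,A \right)} = - \frac{U}{4}$
$\left(\sqrt{-13382 + 16821} + o{\left(B{\left(q{\left(2 \right)} \right)},-101 \right)}\right) + 7413 = \left(\sqrt{-13382 + 16821} - 3\right) + 7413 = \left(\sqrt{3439} - 3\right) + 7413 = \left(-3 + \sqrt{3439}\right) + 7413 = 7410 + \sqrt{3439}$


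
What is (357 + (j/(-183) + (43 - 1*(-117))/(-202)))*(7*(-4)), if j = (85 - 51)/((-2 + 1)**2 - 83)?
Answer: -7558240144/757803 ≈ -9973.9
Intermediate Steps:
j = -17/41 (j = 34/((-1)**2 - 83) = 34/(1 - 83) = 34/(-82) = 34*(-1/82) = -17/41 ≈ -0.41463)
(357 + (j/(-183) + (43 - 1*(-117))/(-202)))*(7*(-4)) = (357 + (-17/41/(-183) + (43 - 1*(-117))/(-202)))*(7*(-4)) = (357 + (-17/41*(-1/183) + (43 + 117)*(-1/202)))*(-28) = (357 + (17/7503 + 160*(-1/202)))*(-28) = (357 + (17/7503 - 80/101))*(-28) = (357 - 598523/757803)*(-28) = (269937148/757803)*(-28) = -7558240144/757803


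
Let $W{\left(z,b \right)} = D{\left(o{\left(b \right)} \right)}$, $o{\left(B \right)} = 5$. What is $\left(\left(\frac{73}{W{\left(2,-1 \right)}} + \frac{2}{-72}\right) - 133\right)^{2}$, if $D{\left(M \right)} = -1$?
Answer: $\frac{55011889}{1296} \approx 42447.0$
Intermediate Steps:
$W{\left(z,b \right)} = -1$
$\left(\left(\frac{73}{W{\left(2,-1 \right)}} + \frac{2}{-72}\right) - 133\right)^{2} = \left(\left(\frac{73}{-1} + \frac{2}{-72}\right) - 133\right)^{2} = \left(\left(73 \left(-1\right) + 2 \left(- \frac{1}{72}\right)\right) - 133\right)^{2} = \left(\left(-73 - \frac{1}{36}\right) - 133\right)^{2} = \left(- \frac{2629}{36} - 133\right)^{2} = \left(- \frac{7417}{36}\right)^{2} = \frac{55011889}{1296}$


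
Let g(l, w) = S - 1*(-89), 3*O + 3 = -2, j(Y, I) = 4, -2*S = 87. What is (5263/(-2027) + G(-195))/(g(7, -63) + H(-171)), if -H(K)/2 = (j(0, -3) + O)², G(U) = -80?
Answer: -3013614/1262821 ≈ -2.3864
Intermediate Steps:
S = -87/2 (S = -½*87 = -87/2 ≈ -43.500)
O = -5/3 (O = -1 + (⅓)*(-2) = -1 - ⅔ = -5/3 ≈ -1.6667)
g(l, w) = 91/2 (g(l, w) = -87/2 - 1*(-89) = -87/2 + 89 = 91/2)
H(K) = -98/9 (H(K) = -2*(4 - 5/3)² = -2*(7/3)² = -2*49/9 = -98/9)
(5263/(-2027) + G(-195))/(g(7, -63) + H(-171)) = (5263/(-2027) - 80)/(91/2 - 98/9) = (5263*(-1/2027) - 80)/(623/18) = (-5263/2027 - 80)*(18/623) = -167423/2027*18/623 = -3013614/1262821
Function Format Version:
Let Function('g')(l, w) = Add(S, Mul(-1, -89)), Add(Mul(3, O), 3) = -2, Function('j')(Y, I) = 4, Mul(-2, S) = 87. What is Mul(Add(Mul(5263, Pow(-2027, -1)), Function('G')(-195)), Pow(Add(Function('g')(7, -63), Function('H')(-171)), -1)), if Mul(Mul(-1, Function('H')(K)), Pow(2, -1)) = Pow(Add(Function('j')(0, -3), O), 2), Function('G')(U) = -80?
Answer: Rational(-3013614, 1262821) ≈ -2.3864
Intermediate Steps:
S = Rational(-87, 2) (S = Mul(Rational(-1, 2), 87) = Rational(-87, 2) ≈ -43.500)
O = Rational(-5, 3) (O = Add(-1, Mul(Rational(1, 3), -2)) = Add(-1, Rational(-2, 3)) = Rational(-5, 3) ≈ -1.6667)
Function('g')(l, w) = Rational(91, 2) (Function('g')(l, w) = Add(Rational(-87, 2), Mul(-1, -89)) = Add(Rational(-87, 2), 89) = Rational(91, 2))
Function('H')(K) = Rational(-98, 9) (Function('H')(K) = Mul(-2, Pow(Add(4, Rational(-5, 3)), 2)) = Mul(-2, Pow(Rational(7, 3), 2)) = Mul(-2, Rational(49, 9)) = Rational(-98, 9))
Mul(Add(Mul(5263, Pow(-2027, -1)), Function('G')(-195)), Pow(Add(Function('g')(7, -63), Function('H')(-171)), -1)) = Mul(Add(Mul(5263, Pow(-2027, -1)), -80), Pow(Add(Rational(91, 2), Rational(-98, 9)), -1)) = Mul(Add(Mul(5263, Rational(-1, 2027)), -80), Pow(Rational(623, 18), -1)) = Mul(Add(Rational(-5263, 2027), -80), Rational(18, 623)) = Mul(Rational(-167423, 2027), Rational(18, 623)) = Rational(-3013614, 1262821)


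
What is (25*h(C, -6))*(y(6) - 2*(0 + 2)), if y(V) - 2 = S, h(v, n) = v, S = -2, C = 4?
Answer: -400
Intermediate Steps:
y(V) = 0 (y(V) = 2 - 2 = 0)
(25*h(C, -6))*(y(6) - 2*(0 + 2)) = (25*4)*(0 - 2*(0 + 2)) = 100*(0 - 2*2) = 100*(0 - 4) = 100*(-4) = -400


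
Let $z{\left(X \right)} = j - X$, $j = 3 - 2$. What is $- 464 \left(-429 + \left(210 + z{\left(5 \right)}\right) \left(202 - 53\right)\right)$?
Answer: $-14042960$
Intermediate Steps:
$j = 1$ ($j = 3 - 2 = 1$)
$z{\left(X \right)} = 1 - X$
$- 464 \left(-429 + \left(210 + z{\left(5 \right)}\right) \left(202 - 53\right)\right) = - 464 \left(-429 + \left(210 + \left(1 - 5\right)\right) \left(202 - 53\right)\right) = - 464 \left(-429 + \left(210 + \left(1 - 5\right)\right) 149\right) = - 464 \left(-429 + \left(210 - 4\right) 149\right) = - 464 \left(-429 + 206 \cdot 149\right) = - 464 \left(-429 + 30694\right) = \left(-464\right) 30265 = -14042960$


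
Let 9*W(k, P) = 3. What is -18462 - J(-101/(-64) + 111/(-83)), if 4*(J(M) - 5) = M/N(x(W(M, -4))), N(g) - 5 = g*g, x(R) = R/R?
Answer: -2354322175/127488 ≈ -18467.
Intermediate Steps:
W(k, P) = ⅓ (W(k, P) = (⅑)*3 = ⅓)
x(R) = 1
N(g) = 5 + g² (N(g) = 5 + g*g = 5 + g²)
J(M) = 5 + M/24 (J(M) = 5 + (M/(5 + 1²))/4 = 5 + (M/(5 + 1))/4 = 5 + (M/6)/4 = 5 + M/24)
-18462 - J(-101/(-64) + 111/(-83)) = -18462 - (5 + (-101/(-64) + 111/(-83))/24) = -18462 - (5 + (-101*(-1/64) + 111*(-1/83))/24) = -18462 - (5 + (101/64 - 111/83)/24) = -18462 - (5 + (1/24)*(1279/5312)) = -18462 - (5 + 1279/127488) = -18462 - 1*638719/127488 = -18462 - 638719/127488 = -2354322175/127488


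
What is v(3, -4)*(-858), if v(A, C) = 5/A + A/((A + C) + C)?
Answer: -4576/5 ≈ -915.20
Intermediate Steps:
v(A, C) = 5/A + A/(A + 2*C)
v(3, -4)*(-858) = ((3**2 + 5*3 + 10*(-4))/(3*(3 + 2*(-4))))*(-858) = ((9 + 15 - 40)/(3*(3 - 8)))*(-858) = ((1/3)*(-16)/(-5))*(-858) = ((1/3)*(-1/5)*(-16))*(-858) = (16/15)*(-858) = -4576/5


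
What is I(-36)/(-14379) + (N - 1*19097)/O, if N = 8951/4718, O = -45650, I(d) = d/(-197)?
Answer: 17012588320639/40672640610140 ≈ 0.41828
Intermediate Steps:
I(d) = -d/197 (I(d) = d*(-1/197) = -d/197)
N = 8951/4718 (N = 8951*(1/4718) = 8951/4718 ≈ 1.8972)
I(-36)/(-14379) + (N - 1*19097)/O = -1/197*(-36)/(-14379) + (8951/4718 - 1*19097)/(-45650) = (36/197)*(-1/14379) + (8951/4718 - 19097)*(-1/45650) = -12/944221 - 90090695/4718*(-1/45650) = -12/944221 + 18018139/43075340 = 17012588320639/40672640610140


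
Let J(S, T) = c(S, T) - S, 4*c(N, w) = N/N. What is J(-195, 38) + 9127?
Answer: 37289/4 ≈ 9322.3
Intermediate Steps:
c(N, w) = ¼ (c(N, w) = (N/N)/4 = (¼)*1 = ¼)
J(S, T) = ¼ - S
J(-195, 38) + 9127 = (¼ - 1*(-195)) + 9127 = (¼ + 195) + 9127 = 781/4 + 9127 = 37289/4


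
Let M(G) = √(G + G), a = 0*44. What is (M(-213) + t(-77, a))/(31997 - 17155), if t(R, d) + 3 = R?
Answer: -40/7421 + I*√426/14842 ≈ -0.0053901 + 0.0013906*I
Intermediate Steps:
a = 0
t(R, d) = -3 + R
M(G) = √2*√G (M(G) = √(2*G) = √2*√G)
(M(-213) + t(-77, a))/(31997 - 17155) = (√2*√(-213) + (-3 - 77))/(31997 - 17155) = (√2*(I*√213) - 80)/14842 = (I*√426 - 80)*(1/14842) = (-80 + I*√426)*(1/14842) = -40/7421 + I*√426/14842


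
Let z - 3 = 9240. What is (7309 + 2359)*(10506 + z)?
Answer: 190933332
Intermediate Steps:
z = 9243 (z = 3 + 9240 = 9243)
(7309 + 2359)*(10506 + z) = (7309 + 2359)*(10506 + 9243) = 9668*19749 = 190933332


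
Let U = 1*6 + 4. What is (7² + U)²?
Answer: 3481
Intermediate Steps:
U = 10 (U = 6 + 4 = 10)
(7² + U)² = (7² + 10)² = (49 + 10)² = 59² = 3481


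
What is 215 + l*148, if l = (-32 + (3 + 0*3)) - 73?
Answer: -14881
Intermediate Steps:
l = -102 (l = (-32 + (3 + 0)) - 73 = (-32 + 3) - 73 = -29 - 73 = -102)
215 + l*148 = 215 - 102*148 = 215 - 15096 = -14881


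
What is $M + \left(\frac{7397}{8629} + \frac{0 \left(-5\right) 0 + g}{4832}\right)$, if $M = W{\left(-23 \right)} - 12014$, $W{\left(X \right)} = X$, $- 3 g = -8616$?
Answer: $- \frac{62728267293}{5211916} \approx -12036.0$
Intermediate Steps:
$g = 2872$ ($g = \left(- \frac{1}{3}\right) \left(-8616\right) = 2872$)
$M = -12037$ ($M = -23 - 12014 = -12037$)
$M + \left(\frac{7397}{8629} + \frac{0 \left(-5\right) 0 + g}{4832}\right) = -12037 + \left(\frac{7397}{8629} + \frac{0 \left(-5\right) 0 + 2872}{4832}\right) = -12037 + \left(7397 \cdot \frac{1}{8629} + \left(0 \cdot 0 + 2872\right) \frac{1}{4832}\right) = -12037 + \left(\frac{7397}{8629} + \left(0 + 2872\right) \frac{1}{4832}\right) = -12037 + \left(\frac{7397}{8629} + 2872 \cdot \frac{1}{4832}\right) = -12037 + \left(\frac{7397}{8629} + \frac{359}{604}\right) = -12037 + \frac{7565599}{5211916} = - \frac{62728267293}{5211916}$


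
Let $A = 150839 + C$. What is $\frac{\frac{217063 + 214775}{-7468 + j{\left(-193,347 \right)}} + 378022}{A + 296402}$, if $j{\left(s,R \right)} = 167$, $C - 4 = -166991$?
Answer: $\frac{1379753392}{1023067227} \approx 1.3486$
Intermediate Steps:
$C = -166987$ ($C = 4 - 166991 = -166987$)
$A = -16148$ ($A = 150839 - 166987 = -16148$)
$\frac{\frac{217063 + 214775}{-7468 + j{\left(-193,347 \right)}} + 378022}{A + 296402} = \frac{\frac{217063 + 214775}{-7468 + 167} + 378022}{-16148 + 296402} = \frac{\frac{431838}{-7301} + 378022}{280254} = \left(431838 \left(- \frac{1}{7301}\right) + 378022\right) \frac{1}{280254} = \left(- \frac{431838}{7301} + 378022\right) \frac{1}{280254} = \frac{2759506784}{7301} \cdot \frac{1}{280254} = \frac{1379753392}{1023067227}$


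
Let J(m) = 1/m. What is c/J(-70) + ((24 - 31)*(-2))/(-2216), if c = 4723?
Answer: -366315887/1108 ≈ -3.3061e+5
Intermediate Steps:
c/J(-70) + ((24 - 31)*(-2))/(-2216) = 4723/(1/(-70)) + ((24 - 31)*(-2))/(-2216) = 4723/(-1/70) - 7*(-2)*(-1/2216) = 4723*(-70) + 14*(-1/2216) = -330610 - 7/1108 = -366315887/1108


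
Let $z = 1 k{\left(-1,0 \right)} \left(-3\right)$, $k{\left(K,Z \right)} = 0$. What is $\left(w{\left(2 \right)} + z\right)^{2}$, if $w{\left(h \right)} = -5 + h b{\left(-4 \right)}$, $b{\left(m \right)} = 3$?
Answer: $1$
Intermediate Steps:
$w{\left(h \right)} = -5 + 3 h$ ($w{\left(h \right)} = -5 + h 3 = -5 + 3 h$)
$z = 0$ ($z = 1 \cdot 0 \left(-3\right) = 0 \left(-3\right) = 0$)
$\left(w{\left(2 \right)} + z\right)^{2} = \left(\left(-5 + 3 \cdot 2\right) + 0\right)^{2} = \left(\left(-5 + 6\right) + 0\right)^{2} = \left(1 + 0\right)^{2} = 1^{2} = 1$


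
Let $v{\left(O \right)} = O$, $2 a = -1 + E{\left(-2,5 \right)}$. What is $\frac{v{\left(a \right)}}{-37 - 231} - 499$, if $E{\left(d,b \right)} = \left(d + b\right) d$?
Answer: $- \frac{267457}{536} \approx -498.99$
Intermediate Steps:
$E{\left(d,b \right)} = d \left(b + d\right)$ ($E{\left(d,b \right)} = \left(b + d\right) d = d \left(b + d\right)$)
$a = - \frac{7}{2}$ ($a = \frac{-1 - 2 \left(5 - 2\right)}{2} = \frac{-1 - 6}{2} = \frac{1}{2} \left(-7\right) = - \frac{7}{2} \approx -3.5$)
$\frac{v{\left(a \right)}}{-37 - 231} - 499 = \frac{1}{-37 - 231} \left(- \frac{7}{2}\right) - 499 = \frac{1}{-268} \left(- \frac{7}{2}\right) - 499 = \left(- \frac{1}{268}\right) \left(- \frac{7}{2}\right) - 499 = \frac{7}{536} - 499 = - \frac{267457}{536}$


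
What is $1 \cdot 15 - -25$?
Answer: $40$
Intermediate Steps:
$1 \cdot 15 - -25 = 15 + 25 = 40$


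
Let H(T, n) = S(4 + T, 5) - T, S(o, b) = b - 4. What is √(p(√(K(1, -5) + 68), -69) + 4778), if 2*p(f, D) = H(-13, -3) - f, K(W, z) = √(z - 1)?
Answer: √(19140 - 2*√(68 + I*√6))/2 ≈ 69.144 - 0.00053692*I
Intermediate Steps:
S(o, b) = -4 + b
K(W, z) = √(-1 + z)
H(T, n) = 1 - T (H(T, n) = (-4 + 5) - T = 1 - T)
p(f, D) = 7 - f/2 (p(f, D) = ((1 - 1*(-13)) - f)/2 = ((1 + 13) - f)/2 = (14 - f)/2 = 7 - f/2)
√(p(√(K(1, -5) + 68), -69) + 4778) = √((7 - √(√(-1 - 5) + 68)/2) + 4778) = √((7 - √(√(-6) + 68)/2) + 4778) = √((7 - √(I*√6 + 68)/2) + 4778) = √((7 - √(68 + I*√6)/2) + 4778) = √(4785 - √(68 + I*√6)/2)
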